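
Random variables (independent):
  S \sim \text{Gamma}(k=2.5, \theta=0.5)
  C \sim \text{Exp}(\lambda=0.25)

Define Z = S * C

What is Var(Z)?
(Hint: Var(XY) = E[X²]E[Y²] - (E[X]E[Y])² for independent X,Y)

Var(XY) = E[X²]E[Y²] - (E[X]E[Y])²
E[S] = 1.25, Var(S) = 0.625
E[C] = 4, Var(C) = 16
E[S²] = 0.625 + 1.25² = 2.1875
E[C²] = 16 + 4² = 32
Var(Z) = 2.1875*32 - (1.25*4)²
= 70 - 25 = 45

45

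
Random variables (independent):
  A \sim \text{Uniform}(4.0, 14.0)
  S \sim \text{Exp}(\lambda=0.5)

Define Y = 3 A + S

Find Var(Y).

For independent RVs: Var(aX + bY) = a²Var(X) + b²Var(Y)
Var(A) = 8.3333333
Var(S) = 4
Var(Y) = 3²*8.3333333 + 1²*4
= 9*8.3333333 + 1*4 = 79

79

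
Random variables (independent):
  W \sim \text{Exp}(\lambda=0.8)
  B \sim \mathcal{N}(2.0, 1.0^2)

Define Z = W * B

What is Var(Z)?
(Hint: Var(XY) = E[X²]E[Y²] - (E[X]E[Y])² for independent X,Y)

Var(XY) = E[X²]E[Y²] - (E[X]E[Y])²
E[W] = 1.25, Var(W) = 1.5625
E[B] = 2, Var(B) = 1
E[W²] = 1.5625 + 1.25² = 3.125
E[B²] = 1 + 2² = 5
Var(Z) = 3.125*5 - (1.25*2)²
= 15.625 - 6.25 = 9.375

9.375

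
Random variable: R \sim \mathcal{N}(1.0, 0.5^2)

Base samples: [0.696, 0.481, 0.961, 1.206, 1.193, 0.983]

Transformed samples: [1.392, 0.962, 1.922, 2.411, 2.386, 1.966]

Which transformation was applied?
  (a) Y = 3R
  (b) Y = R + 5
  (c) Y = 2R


Checking option (c) Y = 2R:
  R = 0.696 -> Y = 1.392 ✓
  R = 0.481 -> Y = 0.962 ✓
  R = 0.961 -> Y = 1.922 ✓
All samples match this transformation.

(c) 2R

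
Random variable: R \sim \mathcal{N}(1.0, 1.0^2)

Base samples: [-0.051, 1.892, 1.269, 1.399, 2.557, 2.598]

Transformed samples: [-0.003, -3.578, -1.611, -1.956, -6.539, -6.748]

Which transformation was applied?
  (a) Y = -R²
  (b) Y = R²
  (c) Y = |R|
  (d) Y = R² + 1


Checking option (a) Y = -R²:
  R = -0.051 -> Y = -0.003 ✓
  R = 1.892 -> Y = -3.578 ✓
  R = 1.269 -> Y = -1.611 ✓
All samples match this transformation.

(a) -R²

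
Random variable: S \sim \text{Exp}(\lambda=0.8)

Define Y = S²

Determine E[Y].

Using E[X²] = Var(X) + (E[X])²:
E[S] = 1.25
Var(S) = 1/0.8^2 = 1.5625
E[S²] = 1.5625 + 1.25² = 1.5625 + 1.5625 = 3.125

3.125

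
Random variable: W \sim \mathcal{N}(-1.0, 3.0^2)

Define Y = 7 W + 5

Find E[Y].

For Y = 7W + 5:
E[Y] = 7 * E[W] + 5
E[W] = -1.0 = -1
E[Y] = 7 * (-1) + 5 = -2

-2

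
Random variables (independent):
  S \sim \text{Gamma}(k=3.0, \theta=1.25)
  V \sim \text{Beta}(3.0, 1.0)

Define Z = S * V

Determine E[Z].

For independent RVs: E[XY] = E[X]*E[Y]
E[S] = 3.75
E[V] = 0.75
E[Z] = 3.75 * 0.75 = 2.8125

2.8125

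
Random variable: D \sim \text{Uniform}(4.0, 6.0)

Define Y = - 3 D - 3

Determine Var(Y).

For Y = aD + b: Var(Y) = a² * Var(D)
Var(D) = (6 - 4)^2/12 = 0.33333333
Var(Y) = (-3)² * 0.33333333 = 9 * 0.33333333 = 3

3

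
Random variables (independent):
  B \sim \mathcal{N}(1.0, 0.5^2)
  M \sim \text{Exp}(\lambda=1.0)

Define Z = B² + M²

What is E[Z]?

E[Z] = E[B²] + E[M²]
E[B²] = Var(B) + E[B]² = 0.25 + 1 = 1.25
E[M²] = Var(M) + E[M]² = 1 + 1 = 2
E[Z] = 1.25 + 2 = 3.25

3.25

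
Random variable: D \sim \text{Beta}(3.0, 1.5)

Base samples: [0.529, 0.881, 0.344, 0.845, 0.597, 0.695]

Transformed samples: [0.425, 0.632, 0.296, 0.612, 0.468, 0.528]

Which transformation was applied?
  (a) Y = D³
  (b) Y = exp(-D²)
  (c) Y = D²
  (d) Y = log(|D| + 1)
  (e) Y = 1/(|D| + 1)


Checking option (d) Y = log(|D| + 1):
  D = 0.529 -> Y = 0.425 ✓
  D = 0.881 -> Y = 0.632 ✓
  D = 0.344 -> Y = 0.296 ✓
All samples match this transformation.

(d) log(|D| + 1)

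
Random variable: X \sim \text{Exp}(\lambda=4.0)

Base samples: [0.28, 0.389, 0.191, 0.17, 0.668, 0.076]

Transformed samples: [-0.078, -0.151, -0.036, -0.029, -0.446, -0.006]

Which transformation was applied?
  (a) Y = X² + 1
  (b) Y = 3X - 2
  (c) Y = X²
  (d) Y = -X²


Checking option (d) Y = -X²:
  X = 0.28 -> Y = -0.078 ✓
  X = 0.389 -> Y = -0.151 ✓
  X = 0.191 -> Y = -0.036 ✓
All samples match this transformation.

(d) -X²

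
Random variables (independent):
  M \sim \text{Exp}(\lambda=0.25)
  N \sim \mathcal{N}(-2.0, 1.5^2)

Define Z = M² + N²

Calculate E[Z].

E[Z] = E[M²] + E[N²]
E[M²] = Var(M) + E[M]² = 16 + 16 = 32
E[N²] = Var(N) + E[N]² = 2.25 + 4 = 6.25
E[Z] = 32 + 6.25 = 38.25

38.25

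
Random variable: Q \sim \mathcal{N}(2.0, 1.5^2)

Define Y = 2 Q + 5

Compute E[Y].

For Y = 2Q + 5:
E[Y] = 2 * E[Q] + 5
E[Q] = 2.0 = 2
E[Y] = 2 * 2 + 5 = 9

9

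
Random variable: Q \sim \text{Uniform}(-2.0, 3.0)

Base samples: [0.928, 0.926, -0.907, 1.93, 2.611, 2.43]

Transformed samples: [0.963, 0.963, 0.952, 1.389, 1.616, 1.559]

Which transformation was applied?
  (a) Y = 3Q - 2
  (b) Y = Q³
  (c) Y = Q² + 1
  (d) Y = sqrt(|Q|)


Checking option (d) Y = sqrt(|Q|):
  Q = 0.928 -> Y = 0.963 ✓
  Q = 0.926 -> Y = 0.963 ✓
  Q = -0.907 -> Y = 0.952 ✓
All samples match this transformation.

(d) sqrt(|Q|)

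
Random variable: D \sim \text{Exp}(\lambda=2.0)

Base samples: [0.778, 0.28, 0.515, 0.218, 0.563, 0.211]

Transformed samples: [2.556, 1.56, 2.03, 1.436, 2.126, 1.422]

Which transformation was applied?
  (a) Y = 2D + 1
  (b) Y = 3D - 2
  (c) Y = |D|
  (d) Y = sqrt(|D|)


Checking option (a) Y = 2D + 1:
  D = 0.778 -> Y = 2.556 ✓
  D = 0.28 -> Y = 1.56 ✓
  D = 0.515 -> Y = 2.03 ✓
All samples match this transformation.

(a) 2D + 1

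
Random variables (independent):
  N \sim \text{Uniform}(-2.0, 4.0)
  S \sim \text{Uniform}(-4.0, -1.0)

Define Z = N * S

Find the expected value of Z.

For independent RVs: E[XY] = E[X]*E[Y]
E[N] = 1
E[S] = -2.5
E[Z] = 1 * (-2.5) = -2.5

-2.5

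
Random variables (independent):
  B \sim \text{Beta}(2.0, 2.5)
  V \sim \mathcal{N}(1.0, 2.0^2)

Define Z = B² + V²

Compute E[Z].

E[Z] = E[B²] + E[V²]
E[B²] = Var(B) + E[B]² = 0.044893378 + 0.19753086 = 0.24242424
E[V²] = Var(V) + E[V]² = 4 + 1 = 5
E[Z] = 0.24242424 + 5 = 5.2424242

5.2424242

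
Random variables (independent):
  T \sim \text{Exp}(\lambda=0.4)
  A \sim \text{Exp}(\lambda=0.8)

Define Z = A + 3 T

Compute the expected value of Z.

E[Z] = 3*E[T] + 1*E[A]
E[T] = 2.5
E[A] = 1.25
E[Z] = 3*2.5 + 1*1.25 = 8.75

8.75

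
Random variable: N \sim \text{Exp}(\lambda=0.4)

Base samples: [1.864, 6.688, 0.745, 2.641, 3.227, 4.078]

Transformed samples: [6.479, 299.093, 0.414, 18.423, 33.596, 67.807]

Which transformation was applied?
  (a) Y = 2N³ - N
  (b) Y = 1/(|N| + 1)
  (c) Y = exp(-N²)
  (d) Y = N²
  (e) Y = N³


Checking option (e) Y = N³:
  N = 1.864 -> Y = 6.479 ✓
  N = 6.688 -> Y = 299.093 ✓
  N = 0.745 -> Y = 0.414 ✓
All samples match this transformation.

(e) N³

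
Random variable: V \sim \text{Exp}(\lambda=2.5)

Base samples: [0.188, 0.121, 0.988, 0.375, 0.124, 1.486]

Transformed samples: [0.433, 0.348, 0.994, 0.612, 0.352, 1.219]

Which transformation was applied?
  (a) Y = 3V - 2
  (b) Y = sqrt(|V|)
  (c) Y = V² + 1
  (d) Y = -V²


Checking option (b) Y = sqrt(|V|):
  V = 0.188 -> Y = 0.433 ✓
  V = 0.121 -> Y = 0.348 ✓
  V = 0.988 -> Y = 0.994 ✓
All samples match this transformation.

(b) sqrt(|V|)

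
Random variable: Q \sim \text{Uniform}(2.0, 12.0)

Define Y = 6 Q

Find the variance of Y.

For Y = aQ + b: Var(Y) = a² * Var(Q)
Var(Q) = (12 - 2)^2/12 = 8.3333333
Var(Y) = 6² * 8.3333333 = 36 * 8.3333333 = 300

300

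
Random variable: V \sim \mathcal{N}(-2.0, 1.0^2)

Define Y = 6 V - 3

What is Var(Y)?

For Y = aV + b: Var(Y) = a² * Var(V)
Var(V) = 1.0^2 = 1
Var(Y) = 6² * 1 = 36 * 1 = 36

36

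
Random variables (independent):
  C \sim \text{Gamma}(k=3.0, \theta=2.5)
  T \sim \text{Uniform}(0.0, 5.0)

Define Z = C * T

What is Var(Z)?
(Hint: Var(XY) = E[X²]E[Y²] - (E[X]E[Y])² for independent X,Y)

Var(XY) = E[X²]E[Y²] - (E[X]E[Y])²
E[C] = 7.5, Var(C) = 18.75
E[T] = 2.5, Var(T) = 2.0833333
E[C²] = 18.75 + 7.5² = 75
E[T²] = 2.0833333 + 2.5² = 8.3333333
Var(Z) = 75*8.3333333 - (7.5*2.5)²
= 625 - 351.5625 = 273.4375

273.4375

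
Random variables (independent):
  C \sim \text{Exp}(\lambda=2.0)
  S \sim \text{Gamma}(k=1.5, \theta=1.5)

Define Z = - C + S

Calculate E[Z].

E[Z] = -1*E[C] + 1*E[S]
E[C] = 0.5
E[S] = 2.25
E[Z] = -1*0.5 + 1*2.25 = 1.75

1.75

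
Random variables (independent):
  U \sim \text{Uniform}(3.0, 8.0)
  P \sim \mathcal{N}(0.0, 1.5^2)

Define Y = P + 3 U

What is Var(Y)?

For independent RVs: Var(aX + bY) = a²Var(X) + b²Var(Y)
Var(U) = 2.0833333
Var(P) = 2.25
Var(Y) = 3²*2.0833333 + 1²*2.25
= 9*2.0833333 + 1*2.25 = 21

21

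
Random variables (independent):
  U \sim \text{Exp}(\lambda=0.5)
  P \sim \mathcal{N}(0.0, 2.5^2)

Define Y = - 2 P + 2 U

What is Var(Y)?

For independent RVs: Var(aX + bY) = a²Var(X) + b²Var(Y)
Var(U) = 4
Var(P) = 6.25
Var(Y) = 2²*4 + (-2)²*6.25
= 4*4 + 4*6.25 = 41

41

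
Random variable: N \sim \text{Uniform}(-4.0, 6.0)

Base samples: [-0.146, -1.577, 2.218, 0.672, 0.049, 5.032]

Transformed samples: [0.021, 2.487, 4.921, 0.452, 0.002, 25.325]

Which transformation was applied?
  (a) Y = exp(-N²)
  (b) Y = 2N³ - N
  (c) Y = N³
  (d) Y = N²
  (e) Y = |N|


Checking option (d) Y = N²:
  N = -0.146 -> Y = 0.021 ✓
  N = -1.577 -> Y = 2.487 ✓
  N = 2.218 -> Y = 4.921 ✓
All samples match this transformation.

(d) N²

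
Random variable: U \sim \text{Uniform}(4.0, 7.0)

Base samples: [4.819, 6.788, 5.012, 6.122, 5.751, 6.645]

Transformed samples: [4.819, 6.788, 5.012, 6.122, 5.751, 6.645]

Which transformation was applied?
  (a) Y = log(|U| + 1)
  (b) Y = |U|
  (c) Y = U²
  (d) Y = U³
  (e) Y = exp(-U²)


Checking option (b) Y = |U|:
  U = 4.819 -> Y = 4.819 ✓
  U = 6.788 -> Y = 6.788 ✓
  U = 5.012 -> Y = 5.012 ✓
All samples match this transformation.

(b) |U|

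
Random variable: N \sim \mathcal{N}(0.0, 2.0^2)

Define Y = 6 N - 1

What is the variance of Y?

For Y = aN + b: Var(Y) = a² * Var(N)
Var(N) = 2.0^2 = 4
Var(Y) = 6² * 4 = 36 * 4 = 144

144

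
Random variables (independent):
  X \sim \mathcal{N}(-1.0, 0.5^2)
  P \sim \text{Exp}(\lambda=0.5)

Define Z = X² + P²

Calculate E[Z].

E[Z] = E[X²] + E[P²]
E[X²] = Var(X) + E[X]² = 0.25 + 1 = 1.25
E[P²] = Var(P) + E[P]² = 4 + 4 = 8
E[Z] = 1.25 + 8 = 9.25

9.25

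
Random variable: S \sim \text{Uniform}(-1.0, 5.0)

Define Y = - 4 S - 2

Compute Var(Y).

For Y = aS + b: Var(Y) = a² * Var(S)
Var(S) = (5 + 1)^2/12 = 3
Var(Y) = (-4)² * 3 = 16 * 3 = 48

48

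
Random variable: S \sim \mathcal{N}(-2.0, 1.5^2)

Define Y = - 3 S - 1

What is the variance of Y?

For Y = aS + b: Var(Y) = a² * Var(S)
Var(S) = 1.5^2 = 2.25
Var(Y) = (-3)² * 2.25 = 9 * 2.25 = 20.25

20.25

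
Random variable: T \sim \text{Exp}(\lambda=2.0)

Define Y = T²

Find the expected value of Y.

E[T²] = Var(T) + (E[T])² = 0.25 + 0.25 = 0.5

0.5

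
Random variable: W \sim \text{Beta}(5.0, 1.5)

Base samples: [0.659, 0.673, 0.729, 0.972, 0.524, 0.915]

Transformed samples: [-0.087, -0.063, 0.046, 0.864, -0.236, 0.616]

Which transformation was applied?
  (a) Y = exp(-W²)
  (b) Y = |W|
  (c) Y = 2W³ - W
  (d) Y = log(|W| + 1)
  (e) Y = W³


Checking option (c) Y = 2W³ - W:
  W = 0.659 -> Y = -0.087 ✓
  W = 0.673 -> Y = -0.063 ✓
  W = 0.729 -> Y = 0.046 ✓
All samples match this transformation.

(c) 2W³ - W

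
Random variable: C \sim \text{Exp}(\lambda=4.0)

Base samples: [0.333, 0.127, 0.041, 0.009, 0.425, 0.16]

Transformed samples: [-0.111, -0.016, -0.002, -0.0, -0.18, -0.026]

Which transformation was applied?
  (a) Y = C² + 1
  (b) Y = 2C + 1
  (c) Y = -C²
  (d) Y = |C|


Checking option (c) Y = -C²:
  C = 0.333 -> Y = -0.111 ✓
  C = 0.127 -> Y = -0.016 ✓
  C = 0.041 -> Y = -0.002 ✓
All samples match this transformation.

(c) -C²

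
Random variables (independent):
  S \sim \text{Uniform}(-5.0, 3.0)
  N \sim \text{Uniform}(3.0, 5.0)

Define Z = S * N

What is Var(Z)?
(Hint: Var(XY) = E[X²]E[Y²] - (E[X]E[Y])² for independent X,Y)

Var(XY) = E[X²]E[Y²] - (E[X]E[Y])²
E[S] = -1, Var(S) = 5.3333333
E[N] = 4, Var(N) = 0.33333333
E[S²] = 5.3333333 + (-1)² = 6.3333333
E[N²] = 0.33333333 + 4² = 16.333333
Var(Z) = 6.3333333*16.333333 - (-1*4)²
= 103.44444 - 16 = 87.444444

87.444444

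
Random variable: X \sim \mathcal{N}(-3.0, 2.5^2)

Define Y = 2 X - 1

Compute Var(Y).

For Y = aX + b: Var(Y) = a² * Var(X)
Var(X) = 2.5^2 = 6.25
Var(Y) = 2² * 6.25 = 4 * 6.25 = 25

25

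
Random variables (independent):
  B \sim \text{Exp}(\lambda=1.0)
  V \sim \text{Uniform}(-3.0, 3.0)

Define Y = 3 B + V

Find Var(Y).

For independent RVs: Var(aX + bY) = a²Var(X) + b²Var(Y)
Var(B) = 1
Var(V) = 3
Var(Y) = 3²*1 + 1²*3
= 9*1 + 1*3 = 12

12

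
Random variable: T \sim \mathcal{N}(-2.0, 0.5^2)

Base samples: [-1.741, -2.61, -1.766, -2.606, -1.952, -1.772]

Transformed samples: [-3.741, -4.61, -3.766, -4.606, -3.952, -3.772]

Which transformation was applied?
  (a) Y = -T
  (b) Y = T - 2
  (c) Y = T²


Checking option (b) Y = T - 2:
  T = -1.741 -> Y = -3.741 ✓
  T = -2.61 -> Y = -4.61 ✓
  T = -1.766 -> Y = -3.766 ✓
All samples match this transformation.

(b) T - 2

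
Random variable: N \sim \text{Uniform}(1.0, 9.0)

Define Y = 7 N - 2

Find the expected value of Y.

For Y = 7N - 2:
E[Y] = 7 * E[N] - 2
E[N] = (1 + 9)/2 = 5
E[Y] = 7 * 5 - 2 = 33

33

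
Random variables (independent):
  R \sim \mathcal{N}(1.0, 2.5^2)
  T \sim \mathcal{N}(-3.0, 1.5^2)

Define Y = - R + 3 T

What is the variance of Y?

For independent RVs: Var(aX + bY) = a²Var(X) + b²Var(Y)
Var(R) = 6.25
Var(T) = 2.25
Var(Y) = (-1)²*6.25 + 3²*2.25
= 1*6.25 + 9*2.25 = 26.5

26.5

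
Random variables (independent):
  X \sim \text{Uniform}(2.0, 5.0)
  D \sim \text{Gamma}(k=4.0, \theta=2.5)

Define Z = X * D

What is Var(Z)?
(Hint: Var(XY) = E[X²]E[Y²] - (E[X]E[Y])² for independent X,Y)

Var(XY) = E[X²]E[Y²] - (E[X]E[Y])²
E[X] = 3.5, Var(X) = 0.75
E[D] = 10, Var(D) = 25
E[X²] = 0.75 + 3.5² = 13
E[D²] = 25 + 10² = 125
Var(Z) = 13*125 - (3.5*10)²
= 1625 - 1225 = 400

400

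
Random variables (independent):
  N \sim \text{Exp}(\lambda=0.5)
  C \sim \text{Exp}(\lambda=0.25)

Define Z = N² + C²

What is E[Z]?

E[Z] = E[N²] + E[C²]
E[N²] = Var(N) + E[N]² = 4 + 4 = 8
E[C²] = Var(C) + E[C]² = 16 + 16 = 32
E[Z] = 8 + 32 = 40

40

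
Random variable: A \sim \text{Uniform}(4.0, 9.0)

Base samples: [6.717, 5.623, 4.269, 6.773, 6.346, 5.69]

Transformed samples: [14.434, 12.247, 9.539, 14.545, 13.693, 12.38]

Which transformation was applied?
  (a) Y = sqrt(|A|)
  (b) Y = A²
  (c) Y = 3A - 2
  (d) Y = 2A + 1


Checking option (d) Y = 2A + 1:
  A = 6.717 -> Y = 14.434 ✓
  A = 5.623 -> Y = 12.247 ✓
  A = 4.269 -> Y = 9.539 ✓
All samples match this transformation.

(d) 2A + 1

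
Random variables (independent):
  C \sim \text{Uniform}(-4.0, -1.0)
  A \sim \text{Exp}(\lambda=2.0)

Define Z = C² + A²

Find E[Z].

E[Z] = E[C²] + E[A²]
E[C²] = Var(C) + E[C]² = 0.75 + 6.25 = 7
E[A²] = Var(A) + E[A]² = 0.25 + 0.25 = 0.5
E[Z] = 7 + 0.5 = 7.5

7.5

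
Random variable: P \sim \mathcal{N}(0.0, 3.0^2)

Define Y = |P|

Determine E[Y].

For X ~ N(0, 3.0²), E[|X|] = sigma * sqrt(2/pi)
= 3.0 * sqrt(2/pi) = 2.3936537

2.3936537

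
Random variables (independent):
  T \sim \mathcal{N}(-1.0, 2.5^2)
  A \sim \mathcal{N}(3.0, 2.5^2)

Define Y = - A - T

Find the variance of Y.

For independent RVs: Var(aX + bY) = a²Var(X) + b²Var(Y)
Var(T) = 6.25
Var(A) = 6.25
Var(Y) = (-1)²*6.25 + (-1)²*6.25
= 1*6.25 + 1*6.25 = 12.5

12.5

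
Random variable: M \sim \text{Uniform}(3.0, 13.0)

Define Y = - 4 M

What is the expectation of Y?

For Y = -4M:
E[Y] = -4 * E[M]
E[M] = (3 + 13)/2 = 8
E[Y] = -4 * 8 = -32

-32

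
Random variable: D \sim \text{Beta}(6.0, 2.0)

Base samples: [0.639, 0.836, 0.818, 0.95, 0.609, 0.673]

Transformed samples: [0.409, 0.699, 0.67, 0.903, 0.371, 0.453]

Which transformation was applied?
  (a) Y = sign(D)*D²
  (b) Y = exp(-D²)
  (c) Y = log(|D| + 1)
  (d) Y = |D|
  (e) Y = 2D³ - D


Checking option (a) Y = sign(D)*D²:
  D = 0.639 -> Y = 0.409 ✓
  D = 0.836 -> Y = 0.699 ✓
  D = 0.818 -> Y = 0.67 ✓
All samples match this transformation.

(a) sign(D)*D²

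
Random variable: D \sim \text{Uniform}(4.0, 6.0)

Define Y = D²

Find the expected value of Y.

Using E[X²] = Var(X) + (E[X])²:
E[D] = 5
Var(D) = (6 - 4)^2/12 = 0.33333333
E[D²] = 0.33333333 + 5² = 0.33333333 + 25 = 25.333333

25.333333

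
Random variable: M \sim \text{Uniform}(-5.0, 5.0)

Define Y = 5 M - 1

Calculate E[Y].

For Y = 5M - 1:
E[Y] = 5 * E[M] - 1
E[M] = (-5 + 5)/2 = 0
E[Y] = 5 * 0 - 1 = -1

-1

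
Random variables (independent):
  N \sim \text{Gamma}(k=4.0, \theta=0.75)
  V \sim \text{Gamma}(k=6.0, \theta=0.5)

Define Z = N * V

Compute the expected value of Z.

For independent RVs: E[XY] = E[X]*E[Y]
E[N] = 3
E[V] = 3
E[Z] = 3 * 3 = 9

9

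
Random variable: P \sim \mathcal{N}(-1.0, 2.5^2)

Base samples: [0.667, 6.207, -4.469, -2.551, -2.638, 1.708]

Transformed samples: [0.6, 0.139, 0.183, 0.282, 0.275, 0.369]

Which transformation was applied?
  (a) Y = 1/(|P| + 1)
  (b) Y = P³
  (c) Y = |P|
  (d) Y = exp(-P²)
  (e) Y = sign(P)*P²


Checking option (a) Y = 1/(|P| + 1):
  P = 0.667 -> Y = 0.6 ✓
  P = 6.207 -> Y = 0.139 ✓
  P = -4.469 -> Y = 0.183 ✓
All samples match this transformation.

(a) 1/(|P| + 1)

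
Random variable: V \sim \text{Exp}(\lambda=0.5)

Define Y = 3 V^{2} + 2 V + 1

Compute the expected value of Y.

E[Y] = 3*E[V²] + 2*E[V] + 1
E[V] = 2
E[V²] = Var(V) + (E[V])² = 4 + 4 = 8
E[Y] = 3*8 + 2*2 + 1 = 29

29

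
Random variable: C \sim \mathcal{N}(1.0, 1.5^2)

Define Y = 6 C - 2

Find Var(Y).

For Y = aC + b: Var(Y) = a² * Var(C)
Var(C) = 1.5^2 = 2.25
Var(Y) = 6² * 2.25 = 36 * 2.25 = 81

81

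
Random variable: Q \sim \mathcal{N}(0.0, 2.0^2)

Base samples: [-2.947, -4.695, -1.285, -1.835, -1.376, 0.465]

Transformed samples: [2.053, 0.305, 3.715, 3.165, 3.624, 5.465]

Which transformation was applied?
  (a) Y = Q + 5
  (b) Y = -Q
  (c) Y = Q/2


Checking option (a) Y = Q + 5:
  Q = -2.947 -> Y = 2.053 ✓
  Q = -4.695 -> Y = 0.305 ✓
  Q = -1.285 -> Y = 3.715 ✓
All samples match this transformation.

(a) Q + 5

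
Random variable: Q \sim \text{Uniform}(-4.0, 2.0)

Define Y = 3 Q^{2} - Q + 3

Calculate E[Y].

E[Y] = 3*E[Q²] - 1*E[Q] + 3
E[Q] = -1
E[Q²] = Var(Q) + (E[Q])² = 3 + 1 = 4
E[Y] = 3*4 - 1*(-1) + 3 = 16

16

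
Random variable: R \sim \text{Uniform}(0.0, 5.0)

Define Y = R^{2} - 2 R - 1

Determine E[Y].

E[Y] = 1*E[R²] - 2*E[R] - 1
E[R] = 2.5
E[R²] = Var(R) + (E[R])² = 2.0833333 + 6.25 = 8.3333333
E[Y] = 1*8.3333333 - 2*2.5 - 1 = 2.3333333

2.3333333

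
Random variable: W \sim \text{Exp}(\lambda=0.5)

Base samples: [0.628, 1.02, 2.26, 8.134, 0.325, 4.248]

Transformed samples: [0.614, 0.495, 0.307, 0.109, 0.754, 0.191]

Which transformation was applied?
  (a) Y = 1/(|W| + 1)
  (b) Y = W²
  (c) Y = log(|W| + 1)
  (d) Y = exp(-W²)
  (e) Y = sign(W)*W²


Checking option (a) Y = 1/(|W| + 1):
  W = 0.628 -> Y = 0.614 ✓
  W = 1.02 -> Y = 0.495 ✓
  W = 2.26 -> Y = 0.307 ✓
All samples match this transformation.

(a) 1/(|W| + 1)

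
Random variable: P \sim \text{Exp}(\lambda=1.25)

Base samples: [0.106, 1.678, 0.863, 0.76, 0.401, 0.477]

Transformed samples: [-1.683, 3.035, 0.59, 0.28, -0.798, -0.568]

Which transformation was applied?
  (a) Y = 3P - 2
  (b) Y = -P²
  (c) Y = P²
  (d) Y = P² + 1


Checking option (a) Y = 3P - 2:
  P = 0.106 -> Y = -1.683 ✓
  P = 1.678 -> Y = 3.035 ✓
  P = 0.863 -> Y = 0.59 ✓
All samples match this transformation.

(a) 3P - 2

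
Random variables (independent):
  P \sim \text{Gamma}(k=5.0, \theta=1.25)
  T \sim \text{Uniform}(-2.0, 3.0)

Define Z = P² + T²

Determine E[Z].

E[Z] = E[P²] + E[T²]
E[P²] = Var(P) + E[P]² = 7.8125 + 39.0625 = 46.875
E[T²] = Var(T) + E[T]² = 2.0833333 + 0.25 = 2.3333333
E[Z] = 46.875 + 2.3333333 = 49.208333

49.208333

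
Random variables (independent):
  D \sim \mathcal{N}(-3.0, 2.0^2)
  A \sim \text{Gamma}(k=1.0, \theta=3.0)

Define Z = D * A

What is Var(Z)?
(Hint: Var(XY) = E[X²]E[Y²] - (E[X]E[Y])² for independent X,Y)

Var(XY) = E[X²]E[Y²] - (E[X]E[Y])²
E[D] = -3, Var(D) = 4
E[A] = 3, Var(A) = 9
E[D²] = 4 + (-3)² = 13
E[A²] = 9 + 3² = 18
Var(Z) = 13*18 - (-3*3)²
= 234 - 81 = 153

153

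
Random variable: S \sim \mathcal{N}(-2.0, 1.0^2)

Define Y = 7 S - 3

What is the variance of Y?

For Y = aS + b: Var(Y) = a² * Var(S)
Var(S) = 1.0^2 = 1
Var(Y) = 7² * 1 = 49 * 1 = 49

49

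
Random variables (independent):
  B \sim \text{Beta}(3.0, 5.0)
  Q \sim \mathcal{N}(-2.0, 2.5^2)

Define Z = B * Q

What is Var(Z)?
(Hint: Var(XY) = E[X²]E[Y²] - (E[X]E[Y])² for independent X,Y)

Var(XY) = E[X²]E[Y²] - (E[X]E[Y])²
E[B] = 0.375, Var(B) = 0.026041667
E[Q] = -2, Var(Q) = 6.25
E[B²] = 0.026041667 + 0.375² = 0.16666667
E[Q²] = 6.25 + (-2)² = 10.25
Var(Z) = 0.16666667*10.25 - (0.375*(-2))²
= 1.7083333 - 0.5625 = 1.1458333

1.1458333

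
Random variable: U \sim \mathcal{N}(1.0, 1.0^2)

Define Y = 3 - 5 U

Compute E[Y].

For Y = -5U + 3:
E[Y] = -5 * E[U] + 3
E[U] = 1.0 = 1
E[Y] = -5 * 1 + 3 = -2

-2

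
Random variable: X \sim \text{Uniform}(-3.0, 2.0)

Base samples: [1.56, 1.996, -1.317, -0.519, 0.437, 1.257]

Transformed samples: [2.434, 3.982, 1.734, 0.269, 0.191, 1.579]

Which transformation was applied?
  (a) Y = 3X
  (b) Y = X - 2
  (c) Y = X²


Checking option (c) Y = X²:
  X = 1.56 -> Y = 2.434 ✓
  X = 1.996 -> Y = 3.982 ✓
  X = -1.317 -> Y = 1.734 ✓
All samples match this transformation.

(c) X²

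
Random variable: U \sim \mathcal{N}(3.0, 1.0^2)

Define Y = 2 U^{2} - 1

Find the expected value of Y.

E[Y] = 2*E[U²] - 1
E[U] = 3
E[U²] = Var(U) + (E[U])² = 1 + 9 = 10
E[Y] = 2*10 - 1 = 19

19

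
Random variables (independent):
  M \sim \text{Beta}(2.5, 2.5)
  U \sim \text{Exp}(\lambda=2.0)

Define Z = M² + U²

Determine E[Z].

E[Z] = E[M²] + E[U²]
E[M²] = Var(M) + E[M]² = 0.041666667 + 0.25 = 0.29166667
E[U²] = Var(U) + E[U]² = 0.25 + 0.25 = 0.5
E[Z] = 0.29166667 + 0.5 = 0.79166667

0.79166667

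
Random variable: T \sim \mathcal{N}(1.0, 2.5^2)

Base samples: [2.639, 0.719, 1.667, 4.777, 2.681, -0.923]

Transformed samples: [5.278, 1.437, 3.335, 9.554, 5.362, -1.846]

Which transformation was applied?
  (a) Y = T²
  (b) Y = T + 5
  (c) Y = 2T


Checking option (c) Y = 2T:
  T = 2.639 -> Y = 5.278 ✓
  T = 0.719 -> Y = 1.437 ✓
  T = 1.667 -> Y = 3.335 ✓
All samples match this transformation.

(c) 2T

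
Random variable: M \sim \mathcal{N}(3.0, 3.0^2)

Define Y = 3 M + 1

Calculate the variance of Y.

For Y = aM + b: Var(Y) = a² * Var(M)
Var(M) = 3.0^2 = 9
Var(Y) = 3² * 9 = 9 * 9 = 81

81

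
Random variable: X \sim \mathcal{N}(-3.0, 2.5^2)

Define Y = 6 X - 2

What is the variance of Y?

For Y = aX + b: Var(Y) = a² * Var(X)
Var(X) = 2.5^2 = 6.25
Var(Y) = 6² * 6.25 = 36 * 6.25 = 225

225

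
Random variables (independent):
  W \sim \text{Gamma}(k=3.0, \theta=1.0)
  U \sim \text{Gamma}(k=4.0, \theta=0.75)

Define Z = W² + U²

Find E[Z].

E[Z] = E[W²] + E[U²]
E[W²] = Var(W) + E[W]² = 3 + 9 = 12
E[U²] = Var(U) + E[U]² = 2.25 + 9 = 11.25
E[Z] = 12 + 11.25 = 23.25

23.25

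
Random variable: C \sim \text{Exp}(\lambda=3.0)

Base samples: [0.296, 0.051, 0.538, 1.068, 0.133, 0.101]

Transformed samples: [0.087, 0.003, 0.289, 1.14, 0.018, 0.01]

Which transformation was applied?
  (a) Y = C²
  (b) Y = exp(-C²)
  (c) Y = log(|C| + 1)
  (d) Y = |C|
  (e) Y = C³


Checking option (a) Y = C²:
  C = 0.296 -> Y = 0.087 ✓
  C = 0.051 -> Y = 0.003 ✓
  C = 0.538 -> Y = 0.289 ✓
All samples match this transformation.

(a) C²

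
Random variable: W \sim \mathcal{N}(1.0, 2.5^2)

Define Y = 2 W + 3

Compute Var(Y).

For Y = aW + b: Var(Y) = a² * Var(W)
Var(W) = 2.5^2 = 6.25
Var(Y) = 2² * 6.25 = 4 * 6.25 = 25

25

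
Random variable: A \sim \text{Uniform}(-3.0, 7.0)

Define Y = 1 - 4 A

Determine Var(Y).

For Y = aA + b: Var(Y) = a² * Var(A)
Var(A) = (7 + 3)^2/12 = 8.3333333
Var(Y) = (-4)² * 8.3333333 = 16 * 8.3333333 = 133.33333

133.33333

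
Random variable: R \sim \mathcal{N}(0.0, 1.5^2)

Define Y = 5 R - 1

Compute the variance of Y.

For Y = aR + b: Var(Y) = a² * Var(R)
Var(R) = 1.5^2 = 2.25
Var(Y) = 5² * 2.25 = 25 * 2.25 = 56.25

56.25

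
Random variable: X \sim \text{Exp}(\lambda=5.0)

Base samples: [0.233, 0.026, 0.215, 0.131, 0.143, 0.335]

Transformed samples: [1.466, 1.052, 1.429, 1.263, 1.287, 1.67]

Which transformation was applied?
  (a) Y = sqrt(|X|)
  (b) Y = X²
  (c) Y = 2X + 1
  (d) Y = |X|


Checking option (c) Y = 2X + 1:
  X = 0.233 -> Y = 1.466 ✓
  X = 0.026 -> Y = 1.052 ✓
  X = 0.215 -> Y = 1.429 ✓
All samples match this transformation.

(c) 2X + 1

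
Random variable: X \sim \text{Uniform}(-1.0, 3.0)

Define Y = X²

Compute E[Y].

E[X²] = Var(X) + (E[X])² = 1.3333333 + 1 = 2.3333333

2.3333333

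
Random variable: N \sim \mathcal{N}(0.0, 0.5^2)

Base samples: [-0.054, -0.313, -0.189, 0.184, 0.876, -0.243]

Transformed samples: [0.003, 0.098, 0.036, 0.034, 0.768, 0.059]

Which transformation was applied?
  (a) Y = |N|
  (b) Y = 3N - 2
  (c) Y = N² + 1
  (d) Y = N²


Checking option (d) Y = N²:
  N = -0.054 -> Y = 0.003 ✓
  N = -0.313 -> Y = 0.098 ✓
  N = -0.189 -> Y = 0.036 ✓
All samples match this transformation.

(d) N²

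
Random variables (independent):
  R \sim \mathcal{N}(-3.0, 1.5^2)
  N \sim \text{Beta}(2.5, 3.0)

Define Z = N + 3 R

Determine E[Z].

E[Z] = 3*E[R] + 1*E[N]
E[R] = -3
E[N] = 0.45454545
E[Z] = 3*(-3) + 1*0.45454545 = -8.5454545

-8.5454545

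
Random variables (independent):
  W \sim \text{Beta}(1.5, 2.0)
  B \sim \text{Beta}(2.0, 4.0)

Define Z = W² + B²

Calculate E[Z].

E[Z] = E[W²] + E[B²]
E[W²] = Var(W) + E[W]² = 0.054421769 + 0.18367347 = 0.23809524
E[B²] = Var(B) + E[B]² = 0.031746032 + 0.11111111 = 0.14285714
E[Z] = 0.23809524 + 0.14285714 = 0.38095238

0.38095238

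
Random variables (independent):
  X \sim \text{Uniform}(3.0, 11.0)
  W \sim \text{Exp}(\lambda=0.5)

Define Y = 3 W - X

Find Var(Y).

For independent RVs: Var(aX + bY) = a²Var(X) + b²Var(Y)
Var(X) = 5.3333333
Var(W) = 4
Var(Y) = (-1)²*5.3333333 + 3²*4
= 1*5.3333333 + 9*4 = 41.333333

41.333333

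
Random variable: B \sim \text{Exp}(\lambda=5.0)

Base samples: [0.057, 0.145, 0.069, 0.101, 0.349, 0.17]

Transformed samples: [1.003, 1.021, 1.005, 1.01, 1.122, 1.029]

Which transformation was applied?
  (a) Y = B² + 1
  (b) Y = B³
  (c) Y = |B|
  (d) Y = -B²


Checking option (a) Y = B² + 1:
  B = 0.057 -> Y = 1.003 ✓
  B = 0.145 -> Y = 1.021 ✓
  B = 0.069 -> Y = 1.005 ✓
All samples match this transformation.

(a) B² + 1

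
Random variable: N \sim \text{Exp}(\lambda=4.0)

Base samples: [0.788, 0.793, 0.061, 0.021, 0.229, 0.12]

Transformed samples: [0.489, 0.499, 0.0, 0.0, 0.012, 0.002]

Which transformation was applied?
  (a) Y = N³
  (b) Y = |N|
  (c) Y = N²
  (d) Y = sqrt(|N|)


Checking option (a) Y = N³:
  N = 0.788 -> Y = 0.489 ✓
  N = 0.793 -> Y = 0.499 ✓
  N = 0.061 -> Y = 0.0 ✓
All samples match this transformation.

(a) N³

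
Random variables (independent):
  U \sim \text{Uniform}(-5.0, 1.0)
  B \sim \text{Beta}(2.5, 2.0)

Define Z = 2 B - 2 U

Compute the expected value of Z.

E[Z] = -2*E[U] + 2*E[B]
E[U] = -2
E[B] = 0.55555556
E[Z] = -2*(-2) + 2*0.55555556 = 5.1111111

5.1111111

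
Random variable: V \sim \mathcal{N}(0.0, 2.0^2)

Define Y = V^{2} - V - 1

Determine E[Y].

E[Y] = 1*E[V²] - 1*E[V] - 1
E[V] = 0
E[V²] = Var(V) + (E[V])² = 4 + 0 = 4
E[Y] = 1*4 - 1*0 - 1 = 3

3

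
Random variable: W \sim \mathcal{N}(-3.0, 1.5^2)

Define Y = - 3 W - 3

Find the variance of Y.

For Y = aW + b: Var(Y) = a² * Var(W)
Var(W) = 1.5^2 = 2.25
Var(Y) = (-3)² * 2.25 = 9 * 2.25 = 20.25

20.25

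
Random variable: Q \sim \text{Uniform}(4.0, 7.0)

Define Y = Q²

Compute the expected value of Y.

E[Q²] = Var(Q) + (E[Q])² = 0.75 + 30.25 = 31

31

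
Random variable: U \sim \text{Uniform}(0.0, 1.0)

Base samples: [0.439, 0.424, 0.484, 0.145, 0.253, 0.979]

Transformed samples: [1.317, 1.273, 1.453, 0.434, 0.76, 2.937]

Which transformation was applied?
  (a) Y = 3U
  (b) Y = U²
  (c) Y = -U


Checking option (a) Y = 3U:
  U = 0.439 -> Y = 1.317 ✓
  U = 0.424 -> Y = 1.273 ✓
  U = 0.484 -> Y = 1.453 ✓
All samples match this transformation.

(a) 3U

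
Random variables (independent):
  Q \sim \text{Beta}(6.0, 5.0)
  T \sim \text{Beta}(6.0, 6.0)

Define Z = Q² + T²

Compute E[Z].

E[Z] = E[Q²] + E[T²]
E[Q²] = Var(Q) + E[Q]² = 0.020661157 + 0.29752066 = 0.31818182
E[T²] = Var(T) + E[T]² = 0.019230769 + 0.25 = 0.26923077
E[Z] = 0.31818182 + 0.26923077 = 0.58741259

0.58741259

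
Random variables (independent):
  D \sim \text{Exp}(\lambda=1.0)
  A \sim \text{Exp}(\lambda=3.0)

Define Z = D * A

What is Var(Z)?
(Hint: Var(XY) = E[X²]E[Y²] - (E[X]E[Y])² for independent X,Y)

Var(XY) = E[X²]E[Y²] - (E[X]E[Y])²
E[D] = 1, Var(D) = 1
E[A] = 0.33333333, Var(A) = 0.11111111
E[D²] = 1 + 1² = 2
E[A²] = 0.11111111 + 0.33333333² = 0.22222222
Var(Z) = 2*0.22222222 - (1*0.33333333)²
= 0.44444444 - 0.11111111 = 0.33333333

0.33333333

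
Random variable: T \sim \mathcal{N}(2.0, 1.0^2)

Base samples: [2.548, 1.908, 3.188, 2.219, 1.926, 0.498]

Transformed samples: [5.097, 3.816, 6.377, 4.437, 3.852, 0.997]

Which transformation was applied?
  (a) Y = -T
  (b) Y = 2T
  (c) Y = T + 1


Checking option (b) Y = 2T:
  T = 2.548 -> Y = 5.097 ✓
  T = 1.908 -> Y = 3.816 ✓
  T = 3.188 -> Y = 6.377 ✓
All samples match this transformation.

(b) 2T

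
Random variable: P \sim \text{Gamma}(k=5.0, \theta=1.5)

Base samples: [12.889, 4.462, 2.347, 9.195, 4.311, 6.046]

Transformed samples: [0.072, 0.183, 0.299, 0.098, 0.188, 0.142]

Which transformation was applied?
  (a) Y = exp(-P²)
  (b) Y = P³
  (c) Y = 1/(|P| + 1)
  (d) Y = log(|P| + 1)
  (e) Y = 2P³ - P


Checking option (c) Y = 1/(|P| + 1):
  P = 12.889 -> Y = 0.072 ✓
  P = 4.462 -> Y = 0.183 ✓
  P = 2.347 -> Y = 0.299 ✓
All samples match this transformation.

(c) 1/(|P| + 1)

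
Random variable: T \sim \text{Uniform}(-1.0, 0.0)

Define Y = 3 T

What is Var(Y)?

For Y = aT + b: Var(Y) = a² * Var(T)
Var(T) = (0 + 1)^2/12 = 0.083333333
Var(Y) = 3² * 0.083333333 = 9 * 0.083333333 = 0.75

0.75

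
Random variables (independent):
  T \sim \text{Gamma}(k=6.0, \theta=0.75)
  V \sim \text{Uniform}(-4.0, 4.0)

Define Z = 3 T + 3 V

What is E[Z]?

E[Z] = 3*E[T] + 3*E[V]
E[T] = 4.5
E[V] = 0
E[Z] = 3*4.5 + 3*0 = 13.5

13.5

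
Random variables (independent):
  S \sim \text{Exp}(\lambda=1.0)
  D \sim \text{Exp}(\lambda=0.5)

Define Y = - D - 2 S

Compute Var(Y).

For independent RVs: Var(aX + bY) = a²Var(X) + b²Var(Y)
Var(S) = 1
Var(D) = 4
Var(Y) = (-2)²*1 + (-1)²*4
= 4*1 + 1*4 = 8

8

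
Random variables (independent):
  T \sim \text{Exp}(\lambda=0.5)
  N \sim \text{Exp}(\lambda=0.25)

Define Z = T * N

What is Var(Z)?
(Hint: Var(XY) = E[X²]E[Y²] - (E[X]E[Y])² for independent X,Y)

Var(XY) = E[X²]E[Y²] - (E[X]E[Y])²
E[T] = 2, Var(T) = 4
E[N] = 4, Var(N) = 16
E[T²] = 4 + 2² = 8
E[N²] = 16 + 4² = 32
Var(Z) = 8*32 - (2*4)²
= 256 - 64 = 192

192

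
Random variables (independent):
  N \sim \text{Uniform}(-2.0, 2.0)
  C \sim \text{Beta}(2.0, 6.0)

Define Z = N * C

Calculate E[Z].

For independent RVs: E[XY] = E[X]*E[Y]
E[N] = 0
E[C] = 0.25
E[Z] = 0 * 0.25 = 0

0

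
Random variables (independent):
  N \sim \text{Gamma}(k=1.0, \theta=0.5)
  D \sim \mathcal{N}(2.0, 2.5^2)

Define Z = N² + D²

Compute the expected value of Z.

E[Z] = E[N²] + E[D²]
E[N²] = Var(N) + E[N]² = 0.25 + 0.25 = 0.5
E[D²] = Var(D) + E[D]² = 6.25 + 4 = 10.25
E[Z] = 0.5 + 10.25 = 10.75

10.75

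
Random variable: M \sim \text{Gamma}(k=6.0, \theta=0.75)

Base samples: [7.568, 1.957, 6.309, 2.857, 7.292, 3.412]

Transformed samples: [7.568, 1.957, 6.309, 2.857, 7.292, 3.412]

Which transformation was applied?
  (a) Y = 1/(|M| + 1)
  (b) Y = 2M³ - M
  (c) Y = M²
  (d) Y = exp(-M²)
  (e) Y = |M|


Checking option (e) Y = |M|:
  M = 7.568 -> Y = 7.568 ✓
  M = 1.957 -> Y = 1.957 ✓
  M = 6.309 -> Y = 6.309 ✓
All samples match this transformation.

(e) |M|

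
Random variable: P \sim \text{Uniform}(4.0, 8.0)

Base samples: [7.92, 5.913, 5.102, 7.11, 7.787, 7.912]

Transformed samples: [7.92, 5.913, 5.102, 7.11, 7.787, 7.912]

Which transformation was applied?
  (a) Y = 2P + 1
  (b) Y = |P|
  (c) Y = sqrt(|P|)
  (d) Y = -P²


Checking option (b) Y = |P|:
  P = 7.92 -> Y = 7.92 ✓
  P = 5.913 -> Y = 5.913 ✓
  P = 5.102 -> Y = 5.102 ✓
All samples match this transformation.

(b) |P|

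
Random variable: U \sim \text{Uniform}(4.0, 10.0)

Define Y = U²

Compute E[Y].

Using E[X²] = Var(X) + (E[X])²:
E[U] = 7
Var(U) = (10 - 4)^2/12 = 3
E[U²] = 3 + 7² = 3 + 49 = 52

52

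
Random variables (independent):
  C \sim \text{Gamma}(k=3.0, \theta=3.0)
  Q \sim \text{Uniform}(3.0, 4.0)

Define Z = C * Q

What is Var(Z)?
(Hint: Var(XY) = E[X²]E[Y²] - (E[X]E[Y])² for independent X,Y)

Var(XY) = E[X²]E[Y²] - (E[X]E[Y])²
E[C] = 9, Var(C) = 27
E[Q] = 3.5, Var(Q) = 0.083333333
E[C²] = 27 + 9² = 108
E[Q²] = 0.083333333 + 3.5² = 12.333333
Var(Z) = 108*12.333333 - (9*3.5)²
= 1332 - 992.25 = 339.75

339.75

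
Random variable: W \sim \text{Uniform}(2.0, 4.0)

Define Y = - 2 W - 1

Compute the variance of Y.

For Y = aW + b: Var(Y) = a² * Var(W)
Var(W) = (4 - 2)^2/12 = 0.33333333
Var(Y) = (-2)² * 0.33333333 = 4 * 0.33333333 = 1.3333333

1.3333333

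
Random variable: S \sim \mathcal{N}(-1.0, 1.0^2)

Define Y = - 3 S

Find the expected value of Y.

For Y = -3S:
E[Y] = -3 * E[S]
E[S] = -1.0 = -1
E[Y] = -3 * (-1) = 3

3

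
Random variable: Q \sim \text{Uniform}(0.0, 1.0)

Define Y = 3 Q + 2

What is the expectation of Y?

For Y = 3Q + 2:
E[Y] = 3 * E[Q] + 2
E[Q] = (0 + 1)/2 = 0.5
E[Y] = 3 * 0.5 + 2 = 3.5

3.5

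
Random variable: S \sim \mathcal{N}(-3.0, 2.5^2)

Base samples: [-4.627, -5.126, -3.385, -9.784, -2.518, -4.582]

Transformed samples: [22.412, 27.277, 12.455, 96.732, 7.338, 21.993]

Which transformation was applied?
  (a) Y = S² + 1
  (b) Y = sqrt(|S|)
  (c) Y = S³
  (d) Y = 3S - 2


Checking option (a) Y = S² + 1:
  S = -4.627 -> Y = 22.412 ✓
  S = -5.126 -> Y = 27.277 ✓
  S = -3.385 -> Y = 12.455 ✓
All samples match this transformation.

(a) S² + 1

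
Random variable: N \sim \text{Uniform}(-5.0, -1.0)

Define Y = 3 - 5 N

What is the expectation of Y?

For Y = -5N + 3:
E[Y] = -5 * E[N] + 3
E[N] = (-5 - 1)/2 = -3
E[Y] = -5 * (-3) + 3 = 18

18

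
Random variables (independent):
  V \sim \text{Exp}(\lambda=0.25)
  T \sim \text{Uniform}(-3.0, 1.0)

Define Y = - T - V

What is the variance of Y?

For independent RVs: Var(aX + bY) = a²Var(X) + b²Var(Y)
Var(V) = 16
Var(T) = 1.3333333
Var(Y) = (-1)²*16 + (-1)²*1.3333333
= 1*16 + 1*1.3333333 = 17.333333

17.333333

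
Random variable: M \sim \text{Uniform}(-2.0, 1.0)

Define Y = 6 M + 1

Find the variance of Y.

For Y = aM + b: Var(Y) = a² * Var(M)
Var(M) = (1 + 2)^2/12 = 0.75
Var(Y) = 6² * 0.75 = 36 * 0.75 = 27

27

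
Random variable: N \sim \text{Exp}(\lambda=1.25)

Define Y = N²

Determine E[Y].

Using E[X²] = Var(X) + (E[X])²:
E[N] = 0.8
Var(N) = 1/1.25^2 = 0.64
E[N²] = 0.64 + 0.8² = 0.64 + 0.64 = 1.28

1.28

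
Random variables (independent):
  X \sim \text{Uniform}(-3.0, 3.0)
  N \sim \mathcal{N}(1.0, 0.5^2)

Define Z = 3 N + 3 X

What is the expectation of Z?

E[Z] = 3*E[X] + 3*E[N]
E[X] = 0
E[N] = 1
E[Z] = 3*0 + 3*1 = 3

3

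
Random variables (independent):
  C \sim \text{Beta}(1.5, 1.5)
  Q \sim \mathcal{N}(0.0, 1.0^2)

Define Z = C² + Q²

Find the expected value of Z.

E[Z] = E[C²] + E[Q²]
E[C²] = Var(C) + E[C]² = 0.0625 + 0.25 = 0.3125
E[Q²] = Var(Q) + E[Q]² = 1 + 0 = 1
E[Z] = 0.3125 + 1 = 1.3125

1.3125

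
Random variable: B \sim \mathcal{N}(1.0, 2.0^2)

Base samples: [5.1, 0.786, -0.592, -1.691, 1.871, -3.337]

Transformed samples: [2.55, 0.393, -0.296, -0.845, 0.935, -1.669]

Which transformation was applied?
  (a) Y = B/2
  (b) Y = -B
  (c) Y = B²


Checking option (a) Y = B/2:
  B = 5.1 -> Y = 2.55 ✓
  B = 0.786 -> Y = 0.393 ✓
  B = -0.592 -> Y = -0.296 ✓
All samples match this transformation.

(a) B/2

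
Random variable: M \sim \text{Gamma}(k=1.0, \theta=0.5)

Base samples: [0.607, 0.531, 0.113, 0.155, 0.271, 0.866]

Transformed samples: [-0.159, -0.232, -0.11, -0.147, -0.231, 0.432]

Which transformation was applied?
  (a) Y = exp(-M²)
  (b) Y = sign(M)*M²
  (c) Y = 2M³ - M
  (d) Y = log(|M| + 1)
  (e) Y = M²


Checking option (c) Y = 2M³ - M:
  M = 0.607 -> Y = -0.159 ✓
  M = 0.531 -> Y = -0.232 ✓
  M = 0.113 -> Y = -0.11 ✓
All samples match this transformation.

(c) 2M³ - M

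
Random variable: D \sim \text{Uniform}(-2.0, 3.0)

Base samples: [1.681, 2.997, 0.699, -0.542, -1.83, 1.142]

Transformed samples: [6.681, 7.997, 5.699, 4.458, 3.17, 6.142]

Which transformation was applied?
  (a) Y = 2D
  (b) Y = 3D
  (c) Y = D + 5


Checking option (c) Y = D + 5:
  D = 1.681 -> Y = 6.681 ✓
  D = 2.997 -> Y = 7.997 ✓
  D = 0.699 -> Y = 5.699 ✓
All samples match this transformation.

(c) D + 5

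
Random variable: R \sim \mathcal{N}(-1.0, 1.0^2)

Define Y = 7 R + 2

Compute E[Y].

For Y = 7R + 2:
E[Y] = 7 * E[R] + 2
E[R] = -1.0 = -1
E[Y] = 7 * (-1) + 2 = -5

-5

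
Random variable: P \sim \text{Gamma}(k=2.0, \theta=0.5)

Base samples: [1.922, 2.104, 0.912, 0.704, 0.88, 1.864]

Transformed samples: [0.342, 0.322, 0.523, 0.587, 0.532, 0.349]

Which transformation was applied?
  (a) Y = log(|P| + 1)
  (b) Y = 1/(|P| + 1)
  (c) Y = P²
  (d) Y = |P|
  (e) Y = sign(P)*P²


Checking option (b) Y = 1/(|P| + 1):
  P = 1.922 -> Y = 0.342 ✓
  P = 2.104 -> Y = 0.322 ✓
  P = 0.912 -> Y = 0.523 ✓
All samples match this transformation.

(b) 1/(|P| + 1)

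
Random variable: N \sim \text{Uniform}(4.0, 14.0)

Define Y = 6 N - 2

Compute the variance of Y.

For Y = aN + b: Var(Y) = a² * Var(N)
Var(N) = (14 - 4)^2/12 = 8.3333333
Var(Y) = 6² * 8.3333333 = 36 * 8.3333333 = 300

300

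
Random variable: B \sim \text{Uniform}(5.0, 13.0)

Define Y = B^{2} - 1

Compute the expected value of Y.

E[Y] = 1*E[B²] - 1
E[B] = 9
E[B²] = Var(B) + (E[B])² = 5.3333333 + 81 = 86.333333
E[Y] = 1*86.333333 - 1 = 85.333333

85.333333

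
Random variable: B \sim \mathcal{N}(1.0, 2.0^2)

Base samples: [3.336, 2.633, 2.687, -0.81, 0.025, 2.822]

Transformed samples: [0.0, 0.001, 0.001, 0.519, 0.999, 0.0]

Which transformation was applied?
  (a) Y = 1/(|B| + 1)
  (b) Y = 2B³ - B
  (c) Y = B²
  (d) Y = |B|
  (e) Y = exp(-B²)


Checking option (e) Y = exp(-B²):
  B = 3.336 -> Y = 0.0 ✓
  B = 2.633 -> Y = 0.001 ✓
  B = 2.687 -> Y = 0.001 ✓
All samples match this transformation.

(e) exp(-B²)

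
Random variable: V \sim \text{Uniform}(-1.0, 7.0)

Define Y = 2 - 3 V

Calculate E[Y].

For Y = -3V + 2:
E[Y] = -3 * E[V] + 2
E[V] = (-1 + 7)/2 = 3
E[Y] = -3 * 3 + 2 = -7

-7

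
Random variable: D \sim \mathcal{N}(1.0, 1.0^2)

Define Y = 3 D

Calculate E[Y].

For Y = 3D:
E[Y] = 3 * E[D]
E[D] = 1.0 = 1
E[Y] = 3 * 1 = 3

3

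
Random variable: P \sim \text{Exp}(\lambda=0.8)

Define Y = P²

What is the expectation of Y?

E[P²] = Var(P) + (E[P])² = 1.5625 + 1.5625 = 3.125

3.125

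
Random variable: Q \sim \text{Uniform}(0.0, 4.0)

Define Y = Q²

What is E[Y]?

E[Q²] = Var(Q) + (E[Q])² = 1.3333333 + 4 = 5.3333333

5.3333333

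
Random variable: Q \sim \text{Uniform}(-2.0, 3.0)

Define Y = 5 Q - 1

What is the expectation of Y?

For Y = 5Q - 1:
E[Y] = 5 * E[Q] - 1
E[Q] = (-2 + 3)/2 = 0.5
E[Y] = 5 * 0.5 - 1 = 1.5

1.5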